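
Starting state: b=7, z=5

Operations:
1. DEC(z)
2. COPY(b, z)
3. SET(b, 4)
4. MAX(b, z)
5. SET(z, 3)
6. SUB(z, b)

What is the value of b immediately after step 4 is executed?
b = 4

Tracing b through execution:
Initial: b = 7
After step 1 (DEC(z)): b = 7
After step 2 (COPY(b, z)): b = 4
After step 3 (SET(b, 4)): b = 4
After step 4 (MAX(b, z)): b = 4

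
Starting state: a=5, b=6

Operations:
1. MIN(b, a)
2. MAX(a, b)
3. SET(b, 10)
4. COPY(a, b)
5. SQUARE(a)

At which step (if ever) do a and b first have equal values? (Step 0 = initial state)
Step 1

a and b first become equal after step 1.

Comparing values at each step:
Initial: a=5, b=6
After step 1: a=5, b=5 ← equal!
After step 2: a=5, b=5 ← equal!
After step 3: a=5, b=10
After step 4: a=10, b=10 ← equal!
After step 5: a=100, b=10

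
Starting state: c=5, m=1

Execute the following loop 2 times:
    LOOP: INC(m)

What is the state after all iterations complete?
c=5, m=3

Iteration trace:
Start: c=5, m=1
After iteration 1: c=5, m=2
After iteration 2: c=5, m=3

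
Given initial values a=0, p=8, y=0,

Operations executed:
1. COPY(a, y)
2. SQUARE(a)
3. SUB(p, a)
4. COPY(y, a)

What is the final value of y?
y = 0

Tracing execution:
Step 1: COPY(a, y) → y = 0
Step 2: SQUARE(a) → y = 0
Step 3: SUB(p, a) → y = 0
Step 4: COPY(y, a) → y = 0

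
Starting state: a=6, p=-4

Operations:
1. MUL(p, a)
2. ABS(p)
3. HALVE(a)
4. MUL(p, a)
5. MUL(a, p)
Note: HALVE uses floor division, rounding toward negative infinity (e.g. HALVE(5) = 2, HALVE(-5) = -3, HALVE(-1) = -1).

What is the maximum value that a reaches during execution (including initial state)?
216

Values of a at each step:
Initial: a = 6
After step 1: a = 6
After step 2: a = 6
After step 3: a = 3
After step 4: a = 3
After step 5: a = 216 ← maximum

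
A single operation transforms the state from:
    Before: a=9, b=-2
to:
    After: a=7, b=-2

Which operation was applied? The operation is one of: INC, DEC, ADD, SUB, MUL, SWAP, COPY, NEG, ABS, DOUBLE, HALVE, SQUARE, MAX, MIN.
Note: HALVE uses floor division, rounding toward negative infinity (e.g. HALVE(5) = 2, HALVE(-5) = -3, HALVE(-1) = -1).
ADD(a, b)

Analyzing the change:
Before: a=9, b=-2
After: a=7, b=-2
Variable a changed from 9 to 7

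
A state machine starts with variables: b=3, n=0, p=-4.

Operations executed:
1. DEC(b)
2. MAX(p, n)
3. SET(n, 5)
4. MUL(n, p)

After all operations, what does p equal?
p = 0

Tracing execution:
Step 1: DEC(b) → p = -4
Step 2: MAX(p, n) → p = 0
Step 3: SET(n, 5) → p = 0
Step 4: MUL(n, p) → p = 0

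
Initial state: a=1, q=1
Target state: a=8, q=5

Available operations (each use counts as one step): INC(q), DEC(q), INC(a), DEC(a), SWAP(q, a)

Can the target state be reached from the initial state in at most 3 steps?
No

The target state cannot be reached within 3 steps.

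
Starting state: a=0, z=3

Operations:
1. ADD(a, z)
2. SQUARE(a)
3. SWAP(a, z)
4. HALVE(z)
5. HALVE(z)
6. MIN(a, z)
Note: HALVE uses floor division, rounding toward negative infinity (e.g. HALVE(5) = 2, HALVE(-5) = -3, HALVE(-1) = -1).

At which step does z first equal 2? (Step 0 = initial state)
Step 5

Tracing z:
Initial: z = 3
After step 1: z = 3
After step 2: z = 3
After step 3: z = 9
After step 4: z = 4
After step 5: z = 2 ← first occurrence
After step 6: z = 2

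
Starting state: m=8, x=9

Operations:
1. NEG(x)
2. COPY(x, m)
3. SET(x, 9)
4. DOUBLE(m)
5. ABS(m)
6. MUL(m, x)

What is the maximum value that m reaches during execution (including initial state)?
144

Values of m at each step:
Initial: m = 8
After step 1: m = 8
After step 2: m = 8
After step 3: m = 8
After step 4: m = 16
After step 5: m = 16
After step 6: m = 144 ← maximum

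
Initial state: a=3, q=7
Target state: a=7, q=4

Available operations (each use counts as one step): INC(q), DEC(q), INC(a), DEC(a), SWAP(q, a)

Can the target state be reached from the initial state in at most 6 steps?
Yes

Path (2 steps): INC(a) → SWAP(q, a)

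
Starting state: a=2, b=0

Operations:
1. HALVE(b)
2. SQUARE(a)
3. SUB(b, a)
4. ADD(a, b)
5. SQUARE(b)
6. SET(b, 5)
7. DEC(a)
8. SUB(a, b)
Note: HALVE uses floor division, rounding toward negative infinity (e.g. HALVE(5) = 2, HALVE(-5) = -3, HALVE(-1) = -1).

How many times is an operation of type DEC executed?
1

Counting DEC operations:
Step 7: DEC(a) ← DEC
Total: 1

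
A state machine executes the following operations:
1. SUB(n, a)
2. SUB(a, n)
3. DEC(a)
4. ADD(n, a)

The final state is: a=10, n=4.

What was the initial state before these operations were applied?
a=5, n=-1

Working backwards:
Final state: a=10, n=4
Before step 4 (ADD(n, a)): a=10, n=-6
Before step 3 (DEC(a)): a=11, n=-6
Before step 2 (SUB(a, n)): a=5, n=-6
Before step 1 (SUB(n, a)): a=5, n=-1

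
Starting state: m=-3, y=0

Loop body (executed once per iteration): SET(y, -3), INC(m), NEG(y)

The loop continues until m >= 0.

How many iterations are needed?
3

Tracing iterations:
Initial: m=-3, y=0
After iteration 1: m=-2, y=3
After iteration 2: m=-1, y=3
After iteration 3: m=0, y=3
m >= 0 now holds, so the loop exits after 3 iterations.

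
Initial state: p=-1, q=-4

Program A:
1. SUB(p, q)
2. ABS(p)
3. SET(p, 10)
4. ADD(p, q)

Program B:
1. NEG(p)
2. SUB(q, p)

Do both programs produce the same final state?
No

Program A final state: p=6, q=-4
Program B final state: p=1, q=-5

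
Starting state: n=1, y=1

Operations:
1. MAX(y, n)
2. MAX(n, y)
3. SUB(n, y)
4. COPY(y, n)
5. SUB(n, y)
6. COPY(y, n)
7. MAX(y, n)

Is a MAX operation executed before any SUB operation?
Yes

First MAX: step 1
First SUB: step 3
Since 1 < 3, MAX comes first.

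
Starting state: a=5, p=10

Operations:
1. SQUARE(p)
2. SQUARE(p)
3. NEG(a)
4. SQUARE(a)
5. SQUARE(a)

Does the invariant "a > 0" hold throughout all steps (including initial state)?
No, violated after step 3

The invariant is violated after step 3.

State at each step:
Initial: a=5, p=10
After step 1: a=5, p=100
After step 2: a=5, p=10000
After step 3: a=-5, p=10000
After step 4: a=25, p=10000
After step 5: a=625, p=10000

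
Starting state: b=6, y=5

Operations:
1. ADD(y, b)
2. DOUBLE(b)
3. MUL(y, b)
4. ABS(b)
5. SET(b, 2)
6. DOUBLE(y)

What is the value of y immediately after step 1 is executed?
y = 11

Tracing y through execution:
Initial: y = 5
After step 1 (ADD(y, b)): y = 11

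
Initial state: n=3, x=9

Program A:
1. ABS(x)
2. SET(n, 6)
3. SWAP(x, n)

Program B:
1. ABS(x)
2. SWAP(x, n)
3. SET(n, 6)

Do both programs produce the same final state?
No

Program A final state: n=9, x=6
Program B final state: n=6, x=3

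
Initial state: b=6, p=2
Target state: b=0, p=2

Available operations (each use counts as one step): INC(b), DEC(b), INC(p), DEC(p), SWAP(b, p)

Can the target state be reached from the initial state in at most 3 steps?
No

The target state cannot be reached within 3 steps.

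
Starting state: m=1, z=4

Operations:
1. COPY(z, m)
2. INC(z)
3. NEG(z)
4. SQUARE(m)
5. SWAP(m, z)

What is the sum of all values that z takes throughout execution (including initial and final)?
4

Values of z at each step:
Initial: z = 4
After step 1: z = 1
After step 2: z = 2
After step 3: z = -2
After step 4: z = -2
After step 5: z = 1
Sum = 4 + 1 + 2 + -2 + -2 + 1 = 4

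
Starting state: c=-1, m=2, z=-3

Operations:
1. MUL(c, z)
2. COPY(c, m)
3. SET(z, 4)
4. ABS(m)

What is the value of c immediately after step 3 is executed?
c = 2

Tracing c through execution:
Initial: c = -1
After step 1 (MUL(c, z)): c = 3
After step 2 (COPY(c, m)): c = 2
After step 3 (SET(z, 4)): c = 2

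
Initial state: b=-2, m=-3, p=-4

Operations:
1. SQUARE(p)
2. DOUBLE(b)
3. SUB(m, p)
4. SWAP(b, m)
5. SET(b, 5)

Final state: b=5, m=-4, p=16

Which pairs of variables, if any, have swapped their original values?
None

Comparing initial and final values:
p: -4 → 16
b: -2 → 5
m: -3 → -4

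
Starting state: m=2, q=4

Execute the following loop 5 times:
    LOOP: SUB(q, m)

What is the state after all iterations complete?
m=2, q=-6

Iteration trace:
Start: m=2, q=4
After iteration 1: m=2, q=2
After iteration 2: m=2, q=0
After iteration 3: m=2, q=-2
After iteration 4: m=2, q=-4
After iteration 5: m=2, q=-6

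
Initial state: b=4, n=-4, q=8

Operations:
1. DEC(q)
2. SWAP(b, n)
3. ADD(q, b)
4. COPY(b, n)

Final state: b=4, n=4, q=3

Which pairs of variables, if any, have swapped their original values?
None

Comparing initial and final values:
b: 4 → 4
q: 8 → 3
n: -4 → 4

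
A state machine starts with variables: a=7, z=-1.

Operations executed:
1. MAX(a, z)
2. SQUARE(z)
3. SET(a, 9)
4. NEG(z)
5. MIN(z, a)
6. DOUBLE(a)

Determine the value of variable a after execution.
a = 18

Tracing execution:
Step 1: MAX(a, z) → a = 7
Step 2: SQUARE(z) → a = 7
Step 3: SET(a, 9) → a = 9
Step 4: NEG(z) → a = 9
Step 5: MIN(z, a) → a = 9
Step 6: DOUBLE(a) → a = 18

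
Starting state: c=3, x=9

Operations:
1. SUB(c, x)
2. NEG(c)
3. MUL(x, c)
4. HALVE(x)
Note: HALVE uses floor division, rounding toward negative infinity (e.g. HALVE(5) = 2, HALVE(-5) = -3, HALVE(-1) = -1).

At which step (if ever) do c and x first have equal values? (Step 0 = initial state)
Never

c and x never become equal during execution.

Comparing values at each step:
Initial: c=3, x=9
After step 1: c=-6, x=9
After step 2: c=6, x=9
After step 3: c=6, x=54
After step 4: c=6, x=27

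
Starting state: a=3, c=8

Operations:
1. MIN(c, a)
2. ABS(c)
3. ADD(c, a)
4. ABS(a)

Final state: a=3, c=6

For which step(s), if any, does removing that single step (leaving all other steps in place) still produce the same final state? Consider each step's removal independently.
Step(s) 2, 4

Testing removal of each single step:
Without step 1: final = a=3, c=11 (different)
Without step 2: final = a=3, c=6 (same)
Without step 3: final = a=3, c=3 (different)
Without step 4: final = a=3, c=6 (same)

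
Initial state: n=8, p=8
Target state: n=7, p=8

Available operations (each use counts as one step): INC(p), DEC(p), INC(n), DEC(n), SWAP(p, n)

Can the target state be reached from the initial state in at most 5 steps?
Yes

Path (1 step): DEC(n)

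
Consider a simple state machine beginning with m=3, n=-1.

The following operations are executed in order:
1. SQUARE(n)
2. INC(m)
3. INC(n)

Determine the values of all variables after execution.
{m: 4, n: 2}

Step-by-step execution:
Initial: m=3, n=-1
After step 1 (SQUARE(n)): m=3, n=1
After step 2 (INC(m)): m=4, n=1
After step 3 (INC(n)): m=4, n=2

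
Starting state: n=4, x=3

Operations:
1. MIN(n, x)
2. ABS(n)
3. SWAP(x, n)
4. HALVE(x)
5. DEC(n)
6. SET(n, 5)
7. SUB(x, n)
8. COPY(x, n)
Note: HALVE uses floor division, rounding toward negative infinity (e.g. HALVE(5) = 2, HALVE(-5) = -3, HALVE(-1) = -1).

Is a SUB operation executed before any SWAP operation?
No

First SUB: step 7
First SWAP: step 3
Since 7 > 3, SWAP comes first.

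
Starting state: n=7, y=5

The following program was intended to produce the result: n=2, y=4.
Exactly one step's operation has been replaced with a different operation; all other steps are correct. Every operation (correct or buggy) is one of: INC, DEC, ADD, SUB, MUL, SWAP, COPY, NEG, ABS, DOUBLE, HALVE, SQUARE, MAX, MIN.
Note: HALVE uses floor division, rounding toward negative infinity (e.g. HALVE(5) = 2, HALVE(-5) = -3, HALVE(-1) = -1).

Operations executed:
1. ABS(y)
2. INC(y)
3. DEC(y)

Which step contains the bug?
Step 2

Trace with buggy code:
Initial: n=7, y=5
After step 1: n=7, y=5
After step 2: n=7, y=6
After step 3: n=7, y=5
Actual final n=7, y=5 ≠ expected n=2, y=4.
Step 2 is the only position where a single-operation replacement can produce the expected result.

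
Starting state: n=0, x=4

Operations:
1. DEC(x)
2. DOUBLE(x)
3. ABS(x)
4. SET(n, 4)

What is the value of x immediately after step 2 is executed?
x = 6

Tracing x through execution:
Initial: x = 4
After step 1 (DEC(x)): x = 3
After step 2 (DOUBLE(x)): x = 6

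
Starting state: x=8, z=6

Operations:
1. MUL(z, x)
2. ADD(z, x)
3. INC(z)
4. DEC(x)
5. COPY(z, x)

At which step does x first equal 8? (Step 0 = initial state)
Step 0

Tracing x:
Initial: x = 8 ← first occurrence
After step 1: x = 8
After step 2: x = 8
After step 3: x = 8
After step 4: x = 7
After step 5: x = 7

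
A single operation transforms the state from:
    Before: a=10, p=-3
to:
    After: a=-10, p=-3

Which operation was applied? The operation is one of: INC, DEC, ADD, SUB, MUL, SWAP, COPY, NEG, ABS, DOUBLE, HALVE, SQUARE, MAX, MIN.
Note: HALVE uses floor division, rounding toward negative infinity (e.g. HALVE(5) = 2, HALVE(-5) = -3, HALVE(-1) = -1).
NEG(a)

Analyzing the change:
Before: a=10, p=-3
After: a=-10, p=-3
Variable a changed from 10 to -10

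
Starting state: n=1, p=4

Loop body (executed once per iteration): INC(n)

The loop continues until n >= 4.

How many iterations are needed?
3

Tracing iterations:
Initial: n=1, p=4
After iteration 1: n=2, p=4
After iteration 2: n=3, p=4
After iteration 3: n=4, p=4
n >= 4 now holds, so the loop exits after 3 iterations.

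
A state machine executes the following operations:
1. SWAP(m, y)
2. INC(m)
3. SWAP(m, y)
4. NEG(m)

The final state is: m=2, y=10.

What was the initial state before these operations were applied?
m=-2, y=9

Working backwards:
Final state: m=2, y=10
Before step 4 (NEG(m)): m=-2, y=10
Before step 3 (SWAP(m, y)): m=10, y=-2
Before step 2 (INC(m)): m=9, y=-2
Before step 1 (SWAP(m, y)): m=-2, y=9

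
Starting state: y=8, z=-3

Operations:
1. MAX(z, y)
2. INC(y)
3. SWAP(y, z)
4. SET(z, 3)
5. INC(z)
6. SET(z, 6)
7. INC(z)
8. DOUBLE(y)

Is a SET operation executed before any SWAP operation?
No

First SET: step 4
First SWAP: step 3
Since 4 > 3, SWAP comes first.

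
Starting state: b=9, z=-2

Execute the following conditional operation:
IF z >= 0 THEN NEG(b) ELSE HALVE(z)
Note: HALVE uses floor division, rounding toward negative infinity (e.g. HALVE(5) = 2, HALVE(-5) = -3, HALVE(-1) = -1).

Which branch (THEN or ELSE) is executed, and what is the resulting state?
Branch: ELSE, Final state: b=9, z=-1

Evaluating condition: z >= 0
z = -2
Condition is False, so ELSE branch executes
After HALVE(z): b=9, z=-1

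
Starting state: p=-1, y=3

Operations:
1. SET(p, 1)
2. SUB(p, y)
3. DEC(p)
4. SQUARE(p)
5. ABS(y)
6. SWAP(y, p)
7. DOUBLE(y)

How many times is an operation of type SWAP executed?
1

Counting SWAP operations:
Step 6: SWAP(y, p) ← SWAP
Total: 1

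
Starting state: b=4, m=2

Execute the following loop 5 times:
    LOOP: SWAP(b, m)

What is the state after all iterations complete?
b=2, m=4

Iteration trace:
Start: b=4, m=2
After iteration 1: b=2, m=4
After iteration 2: b=4, m=2
After iteration 3: b=2, m=4
After iteration 4: b=4, m=2
After iteration 5: b=2, m=4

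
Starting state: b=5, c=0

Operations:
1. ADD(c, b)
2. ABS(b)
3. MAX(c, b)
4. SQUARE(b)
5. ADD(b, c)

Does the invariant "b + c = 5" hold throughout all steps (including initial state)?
No, violated after step 1

The invariant is violated after step 1.

State at each step:
Initial: b=5, c=0
After step 1: b=5, c=5
After step 2: b=5, c=5
After step 3: b=5, c=5
After step 4: b=25, c=5
After step 5: b=30, c=5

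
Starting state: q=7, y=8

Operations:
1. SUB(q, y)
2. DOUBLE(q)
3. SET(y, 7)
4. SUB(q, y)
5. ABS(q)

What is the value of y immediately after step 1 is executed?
y = 8

Tracing y through execution:
Initial: y = 8
After step 1 (SUB(q, y)): y = 8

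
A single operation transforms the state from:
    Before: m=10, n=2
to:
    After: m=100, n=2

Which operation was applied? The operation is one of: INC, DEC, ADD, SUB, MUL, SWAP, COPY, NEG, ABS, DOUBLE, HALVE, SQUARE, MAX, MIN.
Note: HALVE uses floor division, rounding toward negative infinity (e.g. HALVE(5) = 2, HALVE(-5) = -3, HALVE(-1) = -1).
SQUARE(m)

Analyzing the change:
Before: m=10, n=2
After: m=100, n=2
Variable m changed from 10 to 100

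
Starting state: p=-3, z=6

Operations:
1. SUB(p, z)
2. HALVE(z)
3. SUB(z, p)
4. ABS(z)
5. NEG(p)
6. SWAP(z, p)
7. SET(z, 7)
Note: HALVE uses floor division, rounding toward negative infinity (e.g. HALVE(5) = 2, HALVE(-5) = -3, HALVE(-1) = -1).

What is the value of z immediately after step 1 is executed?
z = 6

Tracing z through execution:
Initial: z = 6
After step 1 (SUB(p, z)): z = 6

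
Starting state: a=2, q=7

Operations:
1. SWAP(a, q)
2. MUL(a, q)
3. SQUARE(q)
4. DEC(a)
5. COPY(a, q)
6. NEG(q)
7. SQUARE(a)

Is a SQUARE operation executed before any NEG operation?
Yes

First SQUARE: step 3
First NEG: step 6
Since 3 < 6, SQUARE comes first.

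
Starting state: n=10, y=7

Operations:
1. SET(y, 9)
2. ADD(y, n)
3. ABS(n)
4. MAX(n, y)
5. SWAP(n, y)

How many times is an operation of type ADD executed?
1

Counting ADD operations:
Step 2: ADD(y, n) ← ADD
Total: 1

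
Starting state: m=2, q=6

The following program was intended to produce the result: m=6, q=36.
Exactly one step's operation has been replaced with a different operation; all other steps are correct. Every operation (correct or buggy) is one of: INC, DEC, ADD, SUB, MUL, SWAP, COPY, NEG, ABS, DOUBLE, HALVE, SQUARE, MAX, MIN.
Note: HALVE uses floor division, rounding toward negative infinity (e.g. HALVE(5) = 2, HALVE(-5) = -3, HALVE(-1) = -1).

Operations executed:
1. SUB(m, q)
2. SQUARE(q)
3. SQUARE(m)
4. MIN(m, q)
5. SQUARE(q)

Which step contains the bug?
Step 2

Trace with buggy code:
Initial: m=2, q=6
After step 1: m=-4, q=6
After step 2: m=-4, q=36
After step 3: m=16, q=36
After step 4: m=16, q=36
After step 5: m=16, q=1296
Actual final m=16, q=1296 ≠ expected m=6, q=36.
Step 2 is the only position where a single-operation replacement can produce the expected result.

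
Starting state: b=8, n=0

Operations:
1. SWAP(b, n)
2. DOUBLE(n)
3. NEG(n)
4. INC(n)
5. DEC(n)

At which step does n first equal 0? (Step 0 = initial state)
Step 0

Tracing n:
Initial: n = 0 ← first occurrence
After step 1: n = 8
After step 2: n = 16
After step 3: n = -16
After step 4: n = -15
After step 5: n = -16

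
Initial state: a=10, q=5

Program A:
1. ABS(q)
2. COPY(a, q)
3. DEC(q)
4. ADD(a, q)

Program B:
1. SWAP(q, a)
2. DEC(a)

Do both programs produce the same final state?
No

Program A final state: a=9, q=4
Program B final state: a=4, q=10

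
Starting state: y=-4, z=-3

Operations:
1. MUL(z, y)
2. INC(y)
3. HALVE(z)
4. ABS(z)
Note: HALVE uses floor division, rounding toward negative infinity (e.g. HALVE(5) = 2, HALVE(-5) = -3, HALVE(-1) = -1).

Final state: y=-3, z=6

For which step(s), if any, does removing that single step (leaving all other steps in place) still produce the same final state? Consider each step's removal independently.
Step(s) 4

Testing removal of each single step:
Without step 1: final = y=-3, z=2 (different)
Without step 2: final = y=-4, z=6 (different)
Without step 3: final = y=-3, z=12 (different)
Without step 4: final = y=-3, z=6 (same)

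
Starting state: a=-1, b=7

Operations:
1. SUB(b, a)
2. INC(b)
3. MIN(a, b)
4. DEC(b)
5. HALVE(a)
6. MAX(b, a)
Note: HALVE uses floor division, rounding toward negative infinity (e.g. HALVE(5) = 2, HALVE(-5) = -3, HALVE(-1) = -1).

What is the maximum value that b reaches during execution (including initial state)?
9

Values of b at each step:
Initial: b = 7
After step 1: b = 8
After step 2: b = 9 ← maximum
After step 3: b = 9
After step 4: b = 8
After step 5: b = 8
After step 6: b = 8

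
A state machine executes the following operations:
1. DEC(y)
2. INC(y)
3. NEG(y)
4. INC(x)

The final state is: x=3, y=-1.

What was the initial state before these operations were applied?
x=2, y=1

Working backwards:
Final state: x=3, y=-1
Before step 4 (INC(x)): x=2, y=-1
Before step 3 (NEG(y)): x=2, y=1
Before step 2 (INC(y)): x=2, y=0
Before step 1 (DEC(y)): x=2, y=1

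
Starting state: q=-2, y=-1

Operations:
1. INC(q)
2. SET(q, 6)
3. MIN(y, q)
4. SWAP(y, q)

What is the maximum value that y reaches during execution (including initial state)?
6

Values of y at each step:
Initial: y = -1
After step 1: y = -1
After step 2: y = -1
After step 3: y = -1
After step 4: y = 6 ← maximum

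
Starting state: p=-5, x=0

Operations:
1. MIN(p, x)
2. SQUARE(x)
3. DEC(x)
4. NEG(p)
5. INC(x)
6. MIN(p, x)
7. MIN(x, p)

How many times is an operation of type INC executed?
1

Counting INC operations:
Step 5: INC(x) ← INC
Total: 1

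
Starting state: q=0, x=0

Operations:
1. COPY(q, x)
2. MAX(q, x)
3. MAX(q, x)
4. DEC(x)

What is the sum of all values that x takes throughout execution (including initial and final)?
-1

Values of x at each step:
Initial: x = 0
After step 1: x = 0
After step 2: x = 0
After step 3: x = 0
After step 4: x = -1
Sum = 0 + 0 + 0 + 0 + -1 = -1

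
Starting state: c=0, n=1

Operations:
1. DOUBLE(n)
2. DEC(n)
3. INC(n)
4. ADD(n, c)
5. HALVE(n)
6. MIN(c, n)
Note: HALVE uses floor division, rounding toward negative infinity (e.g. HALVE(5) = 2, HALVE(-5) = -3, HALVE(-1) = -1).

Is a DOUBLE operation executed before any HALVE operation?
Yes

First DOUBLE: step 1
First HALVE: step 5
Since 1 < 5, DOUBLE comes first.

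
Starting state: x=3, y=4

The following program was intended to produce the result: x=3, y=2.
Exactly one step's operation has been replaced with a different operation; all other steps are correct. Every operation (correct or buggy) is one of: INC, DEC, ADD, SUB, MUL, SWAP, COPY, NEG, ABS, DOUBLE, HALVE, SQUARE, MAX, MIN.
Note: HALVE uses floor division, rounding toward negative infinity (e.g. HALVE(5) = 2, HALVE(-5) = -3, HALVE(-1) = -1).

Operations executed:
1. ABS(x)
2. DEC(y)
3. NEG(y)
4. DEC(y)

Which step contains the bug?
Step 3

Trace with buggy code:
Initial: x=3, y=4
After step 1: x=3, y=4
After step 2: x=3, y=3
After step 3: x=3, y=-3
After step 4: x=3, y=-4
Actual final x=3, y=-4 ≠ expected x=3, y=2.
Step 3 is the only position where a single-operation replacement can produce the expected result.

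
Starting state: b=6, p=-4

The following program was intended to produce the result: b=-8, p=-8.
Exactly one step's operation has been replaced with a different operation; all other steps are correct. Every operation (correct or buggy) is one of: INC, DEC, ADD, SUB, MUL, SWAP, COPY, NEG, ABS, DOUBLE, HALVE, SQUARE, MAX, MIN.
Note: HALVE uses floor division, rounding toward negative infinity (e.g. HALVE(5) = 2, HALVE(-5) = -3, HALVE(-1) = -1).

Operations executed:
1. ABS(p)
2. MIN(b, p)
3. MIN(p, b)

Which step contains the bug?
Step 1

Trace with buggy code:
Initial: b=6, p=-4
After step 1: b=6, p=4
After step 2: b=4, p=4
After step 3: b=4, p=4
Actual final b=4, p=4 ≠ expected b=-8, p=-8.
Step 1 is the only position where a single-operation replacement can produce the expected result.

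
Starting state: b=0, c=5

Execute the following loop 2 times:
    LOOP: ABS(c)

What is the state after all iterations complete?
b=0, c=5

Iteration trace:
Start: b=0, c=5
After iteration 1: b=0, c=5
After iteration 2: b=0, c=5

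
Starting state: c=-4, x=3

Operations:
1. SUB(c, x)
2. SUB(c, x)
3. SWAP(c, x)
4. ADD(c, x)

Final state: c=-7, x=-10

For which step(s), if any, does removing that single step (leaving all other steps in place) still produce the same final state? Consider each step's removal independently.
None - removing any single step changes the final result

Testing removal of each single step:
Without step 1: final = c=-4, x=-7 (different)
Without step 2: final = c=-4, x=-7 (different)
Without step 3: final = c=-7, x=3 (different)
Without step 4: final = c=3, x=-10 (different)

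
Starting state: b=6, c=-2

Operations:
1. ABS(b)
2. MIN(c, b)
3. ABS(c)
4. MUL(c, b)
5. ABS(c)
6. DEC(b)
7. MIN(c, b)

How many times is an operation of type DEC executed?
1

Counting DEC operations:
Step 6: DEC(b) ← DEC
Total: 1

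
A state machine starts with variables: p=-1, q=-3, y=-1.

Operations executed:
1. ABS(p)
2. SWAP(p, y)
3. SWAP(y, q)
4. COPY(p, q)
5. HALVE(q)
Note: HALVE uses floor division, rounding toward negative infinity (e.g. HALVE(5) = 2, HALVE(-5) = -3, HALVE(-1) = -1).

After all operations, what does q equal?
q = 0

Tracing execution:
Step 1: ABS(p) → q = -3
Step 2: SWAP(p, y) → q = -3
Step 3: SWAP(y, q) → q = 1
Step 4: COPY(p, q) → q = 1
Step 5: HALVE(q) → q = 0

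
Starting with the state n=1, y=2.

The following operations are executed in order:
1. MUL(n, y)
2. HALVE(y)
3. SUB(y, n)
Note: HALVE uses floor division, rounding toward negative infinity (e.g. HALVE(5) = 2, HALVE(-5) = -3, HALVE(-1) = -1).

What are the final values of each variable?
{n: 2, y: -1}

Step-by-step execution:
Initial: n=1, y=2
After step 1 (MUL(n, y)): n=2, y=2
After step 2 (HALVE(y)): n=2, y=1
After step 3 (SUB(y, n)): n=2, y=-1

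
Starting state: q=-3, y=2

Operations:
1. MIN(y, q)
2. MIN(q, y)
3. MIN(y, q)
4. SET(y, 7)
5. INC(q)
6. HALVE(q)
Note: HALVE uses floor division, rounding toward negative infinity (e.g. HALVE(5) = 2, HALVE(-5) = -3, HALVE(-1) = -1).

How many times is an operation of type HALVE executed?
1

Counting HALVE operations:
Step 6: HALVE(q) ← HALVE
Total: 1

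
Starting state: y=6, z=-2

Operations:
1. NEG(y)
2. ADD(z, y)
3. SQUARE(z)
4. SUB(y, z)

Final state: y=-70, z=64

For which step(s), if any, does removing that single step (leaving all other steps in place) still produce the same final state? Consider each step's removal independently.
None - removing any single step changes the final result

Testing removal of each single step:
Without step 1: final = y=-10, z=16 (different)
Without step 2: final = y=-10, z=4 (different)
Without step 3: final = y=2, z=-8 (different)
Without step 4: final = y=-6, z=64 (different)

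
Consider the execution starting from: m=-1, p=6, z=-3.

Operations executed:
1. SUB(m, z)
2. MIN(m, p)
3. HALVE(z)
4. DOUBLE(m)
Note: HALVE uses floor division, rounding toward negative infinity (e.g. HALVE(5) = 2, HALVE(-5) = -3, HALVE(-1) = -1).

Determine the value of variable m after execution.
m = 4

Tracing execution:
Step 1: SUB(m, z) → m = 2
Step 2: MIN(m, p) → m = 2
Step 3: HALVE(z) → m = 2
Step 4: DOUBLE(m) → m = 4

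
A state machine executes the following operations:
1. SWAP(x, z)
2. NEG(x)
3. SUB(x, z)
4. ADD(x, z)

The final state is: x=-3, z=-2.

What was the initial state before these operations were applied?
x=-2, z=3

Working backwards:
Final state: x=-3, z=-2
Before step 4 (ADD(x, z)): x=-1, z=-2
Before step 3 (SUB(x, z)): x=-3, z=-2
Before step 2 (NEG(x)): x=3, z=-2
Before step 1 (SWAP(x, z)): x=-2, z=3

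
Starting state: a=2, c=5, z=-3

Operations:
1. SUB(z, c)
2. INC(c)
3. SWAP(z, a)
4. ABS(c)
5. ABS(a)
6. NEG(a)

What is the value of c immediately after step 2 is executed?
c = 6

Tracing c through execution:
Initial: c = 5
After step 1 (SUB(z, c)): c = 5
After step 2 (INC(c)): c = 6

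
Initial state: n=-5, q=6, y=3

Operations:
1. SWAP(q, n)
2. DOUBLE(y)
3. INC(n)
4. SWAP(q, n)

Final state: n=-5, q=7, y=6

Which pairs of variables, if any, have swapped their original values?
None

Comparing initial and final values:
y: 3 → 6
n: -5 → -5
q: 6 → 7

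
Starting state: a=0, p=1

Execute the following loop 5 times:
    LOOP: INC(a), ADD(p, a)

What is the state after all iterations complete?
a=5, p=16

Iteration trace:
Start: a=0, p=1
After iteration 1: a=1, p=2
After iteration 2: a=2, p=4
After iteration 3: a=3, p=7
After iteration 4: a=4, p=11
After iteration 5: a=5, p=16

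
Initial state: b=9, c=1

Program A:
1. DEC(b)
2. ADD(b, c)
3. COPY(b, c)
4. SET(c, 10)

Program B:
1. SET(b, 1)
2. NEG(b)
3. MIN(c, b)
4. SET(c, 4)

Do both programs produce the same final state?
No

Program A final state: b=1, c=10
Program B final state: b=-1, c=4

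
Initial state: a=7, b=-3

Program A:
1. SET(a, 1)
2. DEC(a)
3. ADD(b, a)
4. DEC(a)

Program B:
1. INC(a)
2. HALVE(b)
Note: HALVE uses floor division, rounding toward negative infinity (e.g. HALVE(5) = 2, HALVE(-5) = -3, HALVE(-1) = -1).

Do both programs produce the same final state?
No

Program A final state: a=-1, b=-3
Program B final state: a=8, b=-2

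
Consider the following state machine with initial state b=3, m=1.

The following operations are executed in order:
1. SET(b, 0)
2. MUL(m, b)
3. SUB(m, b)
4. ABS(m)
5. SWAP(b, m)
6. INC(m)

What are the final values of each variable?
{b: 0, m: 1}

Step-by-step execution:
Initial: b=3, m=1
After step 1 (SET(b, 0)): b=0, m=1
After step 2 (MUL(m, b)): b=0, m=0
After step 3 (SUB(m, b)): b=0, m=0
After step 4 (ABS(m)): b=0, m=0
After step 5 (SWAP(b, m)): b=0, m=0
After step 6 (INC(m)): b=0, m=1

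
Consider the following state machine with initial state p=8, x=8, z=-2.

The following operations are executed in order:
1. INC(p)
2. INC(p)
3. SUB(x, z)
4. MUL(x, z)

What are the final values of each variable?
{p: 10, x: -20, z: -2}

Step-by-step execution:
Initial: p=8, x=8, z=-2
After step 1 (INC(p)): p=9, x=8, z=-2
After step 2 (INC(p)): p=10, x=8, z=-2
After step 3 (SUB(x, z)): p=10, x=10, z=-2
After step 4 (MUL(x, z)): p=10, x=-20, z=-2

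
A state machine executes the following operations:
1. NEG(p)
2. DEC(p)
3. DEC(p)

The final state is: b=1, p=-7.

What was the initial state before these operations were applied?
b=1, p=5

Working backwards:
Final state: b=1, p=-7
Before step 3 (DEC(p)): b=1, p=-6
Before step 2 (DEC(p)): b=1, p=-5
Before step 1 (NEG(p)): b=1, p=5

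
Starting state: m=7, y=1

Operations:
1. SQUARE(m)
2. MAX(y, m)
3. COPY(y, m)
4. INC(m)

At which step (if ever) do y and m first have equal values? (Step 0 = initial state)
Step 2

y and m first become equal after step 2.

Comparing values at each step:
Initial: y=1, m=7
After step 1: y=1, m=49
After step 2: y=49, m=49 ← equal!
After step 3: y=49, m=49 ← equal!
After step 4: y=49, m=50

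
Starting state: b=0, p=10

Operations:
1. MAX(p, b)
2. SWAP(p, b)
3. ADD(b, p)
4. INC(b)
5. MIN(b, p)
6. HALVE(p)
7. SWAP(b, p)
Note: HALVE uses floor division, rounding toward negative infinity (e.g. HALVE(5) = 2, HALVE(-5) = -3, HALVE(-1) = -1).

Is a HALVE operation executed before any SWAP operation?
No

First HALVE: step 6
First SWAP: step 2
Since 6 > 2, SWAP comes first.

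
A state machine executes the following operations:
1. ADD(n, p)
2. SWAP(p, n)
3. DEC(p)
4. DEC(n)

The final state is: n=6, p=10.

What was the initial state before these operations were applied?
n=4, p=7

Working backwards:
Final state: n=6, p=10
Before step 4 (DEC(n)): n=7, p=10
Before step 3 (DEC(p)): n=7, p=11
Before step 2 (SWAP(p, n)): n=11, p=7
Before step 1 (ADD(n, p)): n=4, p=7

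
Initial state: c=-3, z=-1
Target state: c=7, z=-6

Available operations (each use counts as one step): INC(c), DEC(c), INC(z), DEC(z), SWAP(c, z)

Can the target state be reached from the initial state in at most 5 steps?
No

The target state cannot be reached within 5 steps.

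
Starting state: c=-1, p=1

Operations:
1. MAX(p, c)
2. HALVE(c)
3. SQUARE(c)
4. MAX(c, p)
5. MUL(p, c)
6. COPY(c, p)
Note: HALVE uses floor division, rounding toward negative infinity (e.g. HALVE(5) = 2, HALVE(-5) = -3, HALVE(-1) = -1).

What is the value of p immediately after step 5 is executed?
p = 1

Tracing p through execution:
Initial: p = 1
After step 1 (MAX(p, c)): p = 1
After step 2 (HALVE(c)): p = 1
After step 3 (SQUARE(c)): p = 1
After step 4 (MAX(c, p)): p = 1
After step 5 (MUL(p, c)): p = 1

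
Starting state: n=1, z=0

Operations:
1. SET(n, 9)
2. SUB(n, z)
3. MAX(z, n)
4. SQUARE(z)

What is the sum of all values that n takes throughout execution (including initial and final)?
37

Values of n at each step:
Initial: n = 1
After step 1: n = 9
After step 2: n = 9
After step 3: n = 9
After step 4: n = 9
Sum = 1 + 9 + 9 + 9 + 9 = 37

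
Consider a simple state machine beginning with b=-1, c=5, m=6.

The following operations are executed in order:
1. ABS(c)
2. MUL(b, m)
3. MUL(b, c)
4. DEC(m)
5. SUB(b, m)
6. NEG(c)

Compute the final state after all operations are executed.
{b: -35, c: -5, m: 5}

Step-by-step execution:
Initial: b=-1, c=5, m=6
After step 1 (ABS(c)): b=-1, c=5, m=6
After step 2 (MUL(b, m)): b=-6, c=5, m=6
After step 3 (MUL(b, c)): b=-30, c=5, m=6
After step 4 (DEC(m)): b=-30, c=5, m=5
After step 5 (SUB(b, m)): b=-35, c=5, m=5
After step 6 (NEG(c)): b=-35, c=-5, m=5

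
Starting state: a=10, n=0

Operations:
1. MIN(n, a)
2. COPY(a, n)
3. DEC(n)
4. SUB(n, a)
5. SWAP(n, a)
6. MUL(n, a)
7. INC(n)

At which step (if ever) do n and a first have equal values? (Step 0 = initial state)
Step 2

n and a first become equal after step 2.

Comparing values at each step:
Initial: n=0, a=10
After step 1: n=0, a=10
After step 2: n=0, a=0 ← equal!
After step 3: n=-1, a=0
After step 4: n=-1, a=0
After step 5: n=0, a=-1
After step 6: n=0, a=-1
After step 7: n=1, a=-1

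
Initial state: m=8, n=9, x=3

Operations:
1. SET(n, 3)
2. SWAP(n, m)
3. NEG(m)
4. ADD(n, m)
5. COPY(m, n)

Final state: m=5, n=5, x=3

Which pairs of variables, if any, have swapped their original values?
None

Comparing initial and final values:
n: 9 → 5
m: 8 → 5
x: 3 → 3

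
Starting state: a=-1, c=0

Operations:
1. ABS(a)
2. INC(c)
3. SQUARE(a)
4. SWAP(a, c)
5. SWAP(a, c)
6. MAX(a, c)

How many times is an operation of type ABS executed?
1

Counting ABS operations:
Step 1: ABS(a) ← ABS
Total: 1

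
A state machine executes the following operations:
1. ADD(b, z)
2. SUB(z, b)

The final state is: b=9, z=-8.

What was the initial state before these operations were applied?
b=8, z=1

Working backwards:
Final state: b=9, z=-8
Before step 2 (SUB(z, b)): b=9, z=1
Before step 1 (ADD(b, z)): b=8, z=1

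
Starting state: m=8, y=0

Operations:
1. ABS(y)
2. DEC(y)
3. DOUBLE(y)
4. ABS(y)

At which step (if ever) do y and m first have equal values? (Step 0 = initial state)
Never

y and m never become equal during execution.

Comparing values at each step:
Initial: y=0, m=8
After step 1: y=0, m=8
After step 2: y=-1, m=8
After step 3: y=-2, m=8
After step 4: y=2, m=8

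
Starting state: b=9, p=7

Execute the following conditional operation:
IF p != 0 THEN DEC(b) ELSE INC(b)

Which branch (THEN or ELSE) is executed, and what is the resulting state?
Branch: THEN, Final state: b=8, p=7

Evaluating condition: p != 0
p = 7
Condition is True, so THEN branch executes
After DEC(b): b=8, p=7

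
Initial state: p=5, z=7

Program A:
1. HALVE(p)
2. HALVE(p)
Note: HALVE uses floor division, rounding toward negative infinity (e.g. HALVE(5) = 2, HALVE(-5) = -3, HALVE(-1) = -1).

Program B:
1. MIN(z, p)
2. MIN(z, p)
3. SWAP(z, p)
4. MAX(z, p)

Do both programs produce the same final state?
No

Program A final state: p=1, z=7
Program B final state: p=5, z=5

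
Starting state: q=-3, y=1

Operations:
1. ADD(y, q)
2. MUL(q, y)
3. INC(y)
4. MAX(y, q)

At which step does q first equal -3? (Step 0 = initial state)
Step 0

Tracing q:
Initial: q = -3 ← first occurrence
After step 1: q = -3
After step 2: q = 6
After step 3: q = 6
After step 4: q = 6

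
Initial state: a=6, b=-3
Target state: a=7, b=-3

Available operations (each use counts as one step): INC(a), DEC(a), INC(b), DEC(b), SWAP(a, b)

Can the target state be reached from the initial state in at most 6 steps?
Yes

Path (1 step): INC(a)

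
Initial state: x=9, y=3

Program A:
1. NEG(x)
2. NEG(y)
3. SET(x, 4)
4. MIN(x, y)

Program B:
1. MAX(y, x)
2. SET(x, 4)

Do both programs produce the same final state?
No

Program A final state: x=-3, y=-3
Program B final state: x=4, y=9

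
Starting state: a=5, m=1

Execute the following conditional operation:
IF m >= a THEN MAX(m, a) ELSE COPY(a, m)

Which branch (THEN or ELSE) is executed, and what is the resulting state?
Branch: ELSE, Final state: a=1, m=1

Evaluating condition: m >= a
m = 1, a = 5
Condition is False, so ELSE branch executes
After COPY(a, m): a=1, m=1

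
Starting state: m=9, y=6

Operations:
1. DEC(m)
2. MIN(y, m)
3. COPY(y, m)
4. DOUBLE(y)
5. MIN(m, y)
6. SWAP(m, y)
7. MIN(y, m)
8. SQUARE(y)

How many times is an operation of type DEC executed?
1

Counting DEC operations:
Step 1: DEC(m) ← DEC
Total: 1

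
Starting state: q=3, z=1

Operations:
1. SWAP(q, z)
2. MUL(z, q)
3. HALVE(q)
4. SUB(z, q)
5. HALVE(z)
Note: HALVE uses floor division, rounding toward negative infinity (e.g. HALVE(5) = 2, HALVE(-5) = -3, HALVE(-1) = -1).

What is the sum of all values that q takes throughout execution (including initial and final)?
5

Values of q at each step:
Initial: q = 3
After step 1: q = 1
After step 2: q = 1
After step 3: q = 0
After step 4: q = 0
After step 5: q = 0
Sum = 3 + 1 + 1 + 0 + 0 + 0 = 5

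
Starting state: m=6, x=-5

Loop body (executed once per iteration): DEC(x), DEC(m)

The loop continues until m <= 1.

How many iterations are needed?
5

Tracing iterations:
Initial: m=6, x=-5
After iteration 1: m=5, x=-6
After iteration 2: m=4, x=-7
After iteration 3: m=3, x=-8
After iteration 4: m=2, x=-9
After iteration 5: m=1, x=-10
m <= 1 now holds, so the loop exits after 5 iterations.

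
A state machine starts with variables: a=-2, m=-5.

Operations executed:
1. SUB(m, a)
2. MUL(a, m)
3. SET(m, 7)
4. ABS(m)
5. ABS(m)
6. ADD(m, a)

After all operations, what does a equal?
a = 6

Tracing execution:
Step 1: SUB(m, a) → a = -2
Step 2: MUL(a, m) → a = 6
Step 3: SET(m, 7) → a = 6
Step 4: ABS(m) → a = 6
Step 5: ABS(m) → a = 6
Step 6: ADD(m, a) → a = 6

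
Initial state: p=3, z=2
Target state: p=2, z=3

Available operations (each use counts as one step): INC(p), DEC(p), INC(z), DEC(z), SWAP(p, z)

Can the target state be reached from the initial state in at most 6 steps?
Yes

Path (1 step): SWAP(p, z)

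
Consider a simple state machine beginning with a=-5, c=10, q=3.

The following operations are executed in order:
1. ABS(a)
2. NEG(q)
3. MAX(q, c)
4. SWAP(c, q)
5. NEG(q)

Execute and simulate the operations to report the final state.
{a: 5, c: 10, q: -10}

Step-by-step execution:
Initial: a=-5, c=10, q=3
After step 1 (ABS(a)): a=5, c=10, q=3
After step 2 (NEG(q)): a=5, c=10, q=-3
After step 3 (MAX(q, c)): a=5, c=10, q=10
After step 4 (SWAP(c, q)): a=5, c=10, q=10
After step 5 (NEG(q)): a=5, c=10, q=-10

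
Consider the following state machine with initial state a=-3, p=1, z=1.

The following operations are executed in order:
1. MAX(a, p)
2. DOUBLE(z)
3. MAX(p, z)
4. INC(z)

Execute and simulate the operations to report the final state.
{a: 1, p: 2, z: 3}

Step-by-step execution:
Initial: a=-3, p=1, z=1
After step 1 (MAX(a, p)): a=1, p=1, z=1
After step 2 (DOUBLE(z)): a=1, p=1, z=2
After step 3 (MAX(p, z)): a=1, p=2, z=2
After step 4 (INC(z)): a=1, p=2, z=3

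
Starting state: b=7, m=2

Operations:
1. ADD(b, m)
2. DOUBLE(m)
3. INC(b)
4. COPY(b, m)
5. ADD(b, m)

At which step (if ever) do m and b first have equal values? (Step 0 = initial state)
Step 4

m and b first become equal after step 4.

Comparing values at each step:
Initial: m=2, b=7
After step 1: m=2, b=9
After step 2: m=4, b=9
After step 3: m=4, b=10
After step 4: m=4, b=4 ← equal!
After step 5: m=4, b=8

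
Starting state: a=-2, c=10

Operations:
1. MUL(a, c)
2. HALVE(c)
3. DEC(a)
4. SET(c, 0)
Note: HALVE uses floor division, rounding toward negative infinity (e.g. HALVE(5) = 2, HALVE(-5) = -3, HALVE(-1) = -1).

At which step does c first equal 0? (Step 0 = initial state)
Step 4

Tracing c:
Initial: c = 10
After step 1: c = 10
After step 2: c = 5
After step 3: c = 5
After step 4: c = 0 ← first occurrence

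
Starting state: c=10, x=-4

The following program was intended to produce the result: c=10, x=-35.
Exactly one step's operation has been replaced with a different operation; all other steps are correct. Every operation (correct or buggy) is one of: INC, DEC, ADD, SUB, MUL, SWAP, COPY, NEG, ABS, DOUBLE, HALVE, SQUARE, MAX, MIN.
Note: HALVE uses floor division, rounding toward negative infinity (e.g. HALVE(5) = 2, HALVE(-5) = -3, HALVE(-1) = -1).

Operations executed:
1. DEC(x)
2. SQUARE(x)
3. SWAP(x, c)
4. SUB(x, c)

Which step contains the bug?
Step 3

Trace with buggy code:
Initial: c=10, x=-4
After step 1: c=10, x=-5
After step 2: c=10, x=25
After step 3: c=25, x=10
After step 4: c=25, x=-15
Actual final c=25, x=-15 ≠ expected c=10, x=-35.
Step 3 is the only position where a single-operation replacement can produce the expected result.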